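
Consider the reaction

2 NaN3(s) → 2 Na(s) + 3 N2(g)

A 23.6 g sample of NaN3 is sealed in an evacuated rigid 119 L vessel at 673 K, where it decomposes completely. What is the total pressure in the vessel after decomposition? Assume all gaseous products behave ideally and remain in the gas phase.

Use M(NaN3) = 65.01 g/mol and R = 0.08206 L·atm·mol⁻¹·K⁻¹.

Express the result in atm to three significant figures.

n(NaN3) = 23.6 / 65.01 = 0.3630 mol
n(gas produced) = (3/2) × 0.3630 = 0.5445 mol
P = nRT/V = 0.5445 × 0.08206 × 673 / 119 = 0.2527 atm

0.253 atm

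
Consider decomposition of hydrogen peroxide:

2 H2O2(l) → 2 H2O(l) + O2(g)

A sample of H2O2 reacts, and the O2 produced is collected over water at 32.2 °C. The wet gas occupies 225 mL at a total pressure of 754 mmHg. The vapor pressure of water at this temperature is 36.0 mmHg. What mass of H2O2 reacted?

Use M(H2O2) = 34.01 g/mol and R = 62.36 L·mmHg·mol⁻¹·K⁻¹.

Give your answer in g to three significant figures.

P(O2) = 754 − 36.0 = 718.0 mmHg
n(O2) = PV/RT = (718.0 × 0.2250) / (62.36 × 305.35) = 0.008484 mol
n(H2O2) = (2/1) × 0.008484 = 0.01697 mol
m(H2O2) = 0.01697 × 34.01 = 0.5771 g

0.577 g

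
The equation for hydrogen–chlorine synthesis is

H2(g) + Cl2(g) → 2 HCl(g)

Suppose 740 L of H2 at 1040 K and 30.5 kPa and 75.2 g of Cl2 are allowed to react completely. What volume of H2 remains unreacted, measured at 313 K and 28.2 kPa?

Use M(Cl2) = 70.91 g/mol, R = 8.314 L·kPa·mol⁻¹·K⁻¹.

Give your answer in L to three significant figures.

143 L

n(H2) = PV/RT = (30.5 × 740) / (8.314 × 1040) = 2.610 mol
n(Cl2) = 75.2 / 70.91 = 1.060 mol
For 2.610 mol H2, stoichiometry requires (1/1) × 2.610 = 2.610 mol Cl2; 1.060 mol is available, so Cl2 is limiting.
n(H2) consumed = (1/1) × 1.060 = 1.060 mol; remaining = 2.610 − 1.060 = 1.550 mol
V(H2) = nRT/P = 1.550 × 8.314 × 313 / 28.2 = 143.0 L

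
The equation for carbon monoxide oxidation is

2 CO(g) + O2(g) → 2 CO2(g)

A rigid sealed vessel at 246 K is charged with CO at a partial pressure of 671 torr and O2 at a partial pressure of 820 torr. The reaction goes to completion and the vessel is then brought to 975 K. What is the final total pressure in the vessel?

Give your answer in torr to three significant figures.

With V and T fixed, P_i ∝ n_i, so the mole ratios apply directly to partial pressures at 246 K.
P(O2) required for 671 torr of CO = (1/2) × 671 = 335.5 torr; available 820 torr, so CO is limiting.
P(O2) remaining = 820 − (1/2) × 671 = 484.5 torr
P(gaseous products) = (2)/2 × 671 = 671.0 torr
P_total at 246 K = 484.5 + 671.0 = 1156 torr
Scaling to 975 K: P = 1156 × 975/246 = 4582 torr

4580 torr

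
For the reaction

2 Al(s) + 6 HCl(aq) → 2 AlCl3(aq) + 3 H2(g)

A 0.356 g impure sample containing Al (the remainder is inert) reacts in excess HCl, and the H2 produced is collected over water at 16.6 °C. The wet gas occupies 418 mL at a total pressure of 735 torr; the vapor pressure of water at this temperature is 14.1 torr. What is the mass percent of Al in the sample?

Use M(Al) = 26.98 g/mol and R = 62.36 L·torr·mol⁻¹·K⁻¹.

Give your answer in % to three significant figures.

P(H2) = 735 − 14.1 = 720.9 torr
n(H2) = PV/RT = (720.9 × 0.4180) / (62.36 × 289.75) = 0.01668 mol
n(Al) = (2/3) × 0.01668 = 0.01112 mol
m(Al) = 0.01112 × 26.98 = 0.3000 g
%Al = 0.3000 / 0.356 × 100 = 84.27%

84.3 %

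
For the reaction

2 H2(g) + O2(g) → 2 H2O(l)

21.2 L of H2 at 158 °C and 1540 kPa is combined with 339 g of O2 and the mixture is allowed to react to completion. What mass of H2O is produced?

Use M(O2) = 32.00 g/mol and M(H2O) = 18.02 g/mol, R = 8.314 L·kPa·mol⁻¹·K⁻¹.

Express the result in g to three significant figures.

n(H2) = PV/RT = (1540 × 21.2) / (8.314 × 431.15) = 9.108 mol
n(O2) = 339 / 32.00 = 10.59 mol
For 9.108 mol H2, stoichiometry requires (1/2) × 9.108 = 4.554 mol O2; 10.59 mol is available, so H2 is limiting.
n(H2O) = (2/2) × 9.108 = 9.108 mol
m(H2O) = 9.108 × 18.02 = 164.1 g

164 g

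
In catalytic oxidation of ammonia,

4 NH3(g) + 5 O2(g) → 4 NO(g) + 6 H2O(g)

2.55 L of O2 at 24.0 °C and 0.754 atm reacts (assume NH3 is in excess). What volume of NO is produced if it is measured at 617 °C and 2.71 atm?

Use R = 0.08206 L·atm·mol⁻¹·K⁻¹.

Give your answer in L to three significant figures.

1.70 L

n(O2) = PV/RT = (0.754 × 2.55) / (0.08206 × 297.15) = 0.07885 mol
n(NO) = (4/5) × 0.07885 = 0.06308 mol
V = nRT/P = 0.06308 × 0.08206 × 890.15 / 2.71 = 1.700 L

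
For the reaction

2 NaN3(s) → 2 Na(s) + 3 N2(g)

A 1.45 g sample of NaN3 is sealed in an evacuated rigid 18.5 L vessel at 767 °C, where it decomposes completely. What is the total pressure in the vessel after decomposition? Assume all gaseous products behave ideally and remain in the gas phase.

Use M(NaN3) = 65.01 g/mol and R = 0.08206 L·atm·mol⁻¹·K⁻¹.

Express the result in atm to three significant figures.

n(NaN3) = 1.45 / 65.01 = 0.02230 mol
n(gas produced) = (3/2) × 0.02230 = 0.03345 mol
P = nRT/V = 0.03345 × 0.08206 × 1040.15 / 18.5 = 0.1543 atm

0.154 atm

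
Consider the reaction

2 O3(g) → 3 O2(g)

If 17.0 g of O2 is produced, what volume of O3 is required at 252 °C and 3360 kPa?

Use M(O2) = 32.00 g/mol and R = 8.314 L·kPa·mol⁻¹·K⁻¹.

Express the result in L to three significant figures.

n(O2) = 17.00 / 32.00 = 0.5312 mol
n(O3) = (2/3) × 0.5312 = 0.3541 mol
V = nRT/P = 0.3541 × 8.314 × 525.15 / 3360 = 0.4601 L

0.460 L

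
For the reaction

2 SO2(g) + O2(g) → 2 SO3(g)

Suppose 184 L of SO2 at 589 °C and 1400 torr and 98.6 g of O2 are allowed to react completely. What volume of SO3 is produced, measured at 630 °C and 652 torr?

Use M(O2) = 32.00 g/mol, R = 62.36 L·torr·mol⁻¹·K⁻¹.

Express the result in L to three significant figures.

n(SO2) = PV/RT = (1400 × 184) / (62.36 × 862.15) = 4.791 mol
n(O2) = 98.6 / 32.00 = 3.081 mol
For 4.791 mol SO2, stoichiometry requires (1/2) × 4.791 = 2.396 mol O2; 3.081 mol is available, so SO2 is limiting.
n(SO3) = (2/2) × 4.791 = 4.791 mol
V(SO3) = nRT/P = 4.791 × 62.36 × 903.15 / 652 = 413.9 L

414 L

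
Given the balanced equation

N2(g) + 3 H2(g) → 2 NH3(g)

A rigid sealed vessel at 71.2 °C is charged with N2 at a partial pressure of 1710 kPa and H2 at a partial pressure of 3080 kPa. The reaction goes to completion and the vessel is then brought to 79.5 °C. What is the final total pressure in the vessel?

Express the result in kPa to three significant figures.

2800 kPa

Because the vessel is rigid and T is held at 71.2 °C, work the stoichiometry in partial pressures (P_i = n_iRT/V).
P(H2) required for 1710 kPa of N2 = (3/1) × 1710 = 5130 kPa; available 3080 kPa, so H2 is limiting.
P(N2) remaining = 1710 − (1/3) × 3080 = 683.3 kPa
P(gaseous products) = (2)/3 × 3080 = 2053 kPa
P_total at 71.2 °C = 683.3 + 2053 = 2736 kPa
Scaling to 79.5 °C: P = 2736 × 352.65/344.35 = 2802 kPa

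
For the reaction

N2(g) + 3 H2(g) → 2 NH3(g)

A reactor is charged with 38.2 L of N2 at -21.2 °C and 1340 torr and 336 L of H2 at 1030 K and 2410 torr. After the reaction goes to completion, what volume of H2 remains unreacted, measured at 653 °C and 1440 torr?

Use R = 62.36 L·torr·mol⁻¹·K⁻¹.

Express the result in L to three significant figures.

n(N2) = PV/RT = (1340 × 38.2) / (62.36 × 251.95) = 3.258 mol
n(H2) = PV/RT = (2410 × 336) / (62.36 × 1030) = 12.61 mol
For 3.258 mol N2, stoichiometry requires (3/1) × 3.258 = 9.774 mol H2; 12.61 mol is available, so N2 is limiting.
n(H2) consumed = (3/1) × 3.258 = 9.774 mol; remaining = 12.61 − 9.774 = 2.836 mol
V(H2) = nRT/P = 2.836 × 62.36 × 926.15 / 1440 = 113.7 L

114 L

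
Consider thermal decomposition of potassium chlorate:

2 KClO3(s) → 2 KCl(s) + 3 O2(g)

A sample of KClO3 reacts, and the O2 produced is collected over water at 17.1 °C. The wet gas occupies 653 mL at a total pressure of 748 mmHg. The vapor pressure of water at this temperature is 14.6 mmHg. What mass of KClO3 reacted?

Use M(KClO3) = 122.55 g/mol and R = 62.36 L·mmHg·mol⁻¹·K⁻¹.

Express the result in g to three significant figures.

2.16 g

P(O2) = 748 − 14.6 = 733.4 mmHg
n(O2) = PV/RT = (733.4 × 0.6530) / (62.36 × 290.25) = 0.02646 mol
n(KClO3) = (2/3) × 0.02646 = 0.01764 mol
m(KClO3) = 0.01764 × 122.55 = 2.162 g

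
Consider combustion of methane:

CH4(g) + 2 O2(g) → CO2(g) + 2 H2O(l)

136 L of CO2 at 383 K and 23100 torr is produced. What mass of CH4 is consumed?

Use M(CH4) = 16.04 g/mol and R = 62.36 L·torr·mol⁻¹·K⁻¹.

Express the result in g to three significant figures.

n(CO2) = PV/RT = (23100 × 136) / (62.36 × 383) = 131.5 mol
n(CH4) = (1/1) × 131.5 = 131.5 mol
m(CH4) = 131.5 × 16.04 = 2109 g

2110 g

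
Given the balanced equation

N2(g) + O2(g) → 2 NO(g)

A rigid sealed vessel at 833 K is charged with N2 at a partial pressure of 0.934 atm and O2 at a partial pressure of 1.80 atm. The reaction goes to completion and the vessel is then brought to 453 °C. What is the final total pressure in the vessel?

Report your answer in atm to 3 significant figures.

2.38 atm

Because the vessel is rigid and T is held at 833 K, work the stoichiometry in partial pressures (P_i = n_iRT/V).
P(O2) required for 0.934 atm of N2 = (1/1) × 0.934 = 0.9340 atm; available 1.80 atm, so N2 is limiting.
P(O2) remaining = 1.80 − (1/1) × 0.934 = 0.8660 atm
P(gaseous products) = (2)/1 × 0.934 = 1.868 atm
P_total at 833 K = 0.8660 + 1.868 = 2.734 atm
Scaling to 453 °C: P = 2.734 × 726.15/833 = 2.383 atm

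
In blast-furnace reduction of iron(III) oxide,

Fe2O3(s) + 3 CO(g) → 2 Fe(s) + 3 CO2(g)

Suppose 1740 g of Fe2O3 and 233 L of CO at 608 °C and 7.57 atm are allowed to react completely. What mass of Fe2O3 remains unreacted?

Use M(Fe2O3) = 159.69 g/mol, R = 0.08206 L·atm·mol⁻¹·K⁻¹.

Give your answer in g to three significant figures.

n(Fe2O3) = 1740 / 159.69 = 10.90 mol
n(CO) = PV/RT = (7.57 × 233) / (0.08206 × 881.15) = 24.39 mol
For 10.90 mol Fe2O3, stoichiometry requires (3/1) × 10.90 = 32.70 mol CO; 24.39 mol is available, so CO is limiting.
n(Fe2O3) consumed = (1/3) × 24.39 = 8.130 mol; remaining = 10.90 − 8.130 = 2.770 mol
m(Fe2O3) = 2.770 × 159.69 = 442.3 g

442 g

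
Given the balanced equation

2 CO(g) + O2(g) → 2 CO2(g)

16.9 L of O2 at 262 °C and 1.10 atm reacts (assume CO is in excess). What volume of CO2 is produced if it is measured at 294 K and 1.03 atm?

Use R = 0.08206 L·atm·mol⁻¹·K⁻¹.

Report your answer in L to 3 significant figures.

19.8 L

n(O2) = PV/RT = (1.10 × 16.9) / (0.08206 × 535.15) = 0.4233 mol
n(CO2) = (2/1) × 0.4233 = 0.8466 mol
V = nRT/P = 0.8466 × 0.08206 × 294 / 1.03 = 19.83 L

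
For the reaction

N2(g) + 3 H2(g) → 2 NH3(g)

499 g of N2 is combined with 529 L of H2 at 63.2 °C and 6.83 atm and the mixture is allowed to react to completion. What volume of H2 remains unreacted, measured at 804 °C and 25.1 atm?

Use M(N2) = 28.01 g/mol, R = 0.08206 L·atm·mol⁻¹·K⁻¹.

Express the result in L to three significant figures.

273 L

n(N2) = 499 / 28.01 = 17.82 mol
n(H2) = PV/RT = (6.83 × 529) / (0.08206 × 336.35) = 130.9 mol
For 17.82 mol N2, stoichiometry requires (3/1) × 17.82 = 53.46 mol H2; 130.9 mol is available, so N2 is limiting.
n(H2) consumed = (3/1) × 17.82 = 53.46 mol; remaining = 130.9 − 53.46 = 77.44 mol
V(H2) = nRT/P = 77.44 × 0.08206 × 1077.15 / 25.1 = 272.7 L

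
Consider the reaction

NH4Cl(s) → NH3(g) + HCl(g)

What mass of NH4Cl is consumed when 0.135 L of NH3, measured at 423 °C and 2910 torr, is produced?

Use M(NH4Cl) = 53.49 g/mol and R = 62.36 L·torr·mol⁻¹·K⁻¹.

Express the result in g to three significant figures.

0.484 g

n(NH3) = PV/RT = (2910 × 0.135) / (62.36 × 696.15) = 0.009049 mol
n(NH4Cl) = (1/1) × 0.009049 = 0.009049 mol
m(NH4Cl) = 0.009049 × 53.49 = 0.4840 g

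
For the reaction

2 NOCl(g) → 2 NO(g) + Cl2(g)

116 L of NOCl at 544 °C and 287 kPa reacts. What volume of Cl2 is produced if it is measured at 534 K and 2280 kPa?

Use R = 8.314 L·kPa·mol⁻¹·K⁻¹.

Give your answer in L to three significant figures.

4.77 L

n(NOCl) = PV/RT = (287 × 116) / (8.314 × 817.15) = 4.900 mol
n(Cl2) = (1/2) × 4.900 = 2.450 mol
V = nRT/P = 2.450 × 8.314 × 534 / 2280 = 4.771 L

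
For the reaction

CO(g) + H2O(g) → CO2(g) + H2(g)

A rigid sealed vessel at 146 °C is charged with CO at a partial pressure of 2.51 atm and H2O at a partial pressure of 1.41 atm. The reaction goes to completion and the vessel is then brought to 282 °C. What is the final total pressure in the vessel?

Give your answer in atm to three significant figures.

5.19 atm

Because the vessel is rigid and T is held at 146 °C, work the stoichiometry in partial pressures (P_i = n_iRT/V).
P(H2O) required for 2.51 atm of CO = (1/1) × 2.51 = 2.510 atm; available 1.41 atm, so H2O is limiting.
P(CO) remaining = 2.51 − (1/1) × 1.41 = 1.100 atm
P(gaseous products) = (1+1)/1 × 1.41 = 2.820 atm
P_total at 146 °C = 1.100 + 2.820 = 3.920 atm
Scaling to 282 °C: P = 3.920 × 555.15/419.15 = 5.192 atm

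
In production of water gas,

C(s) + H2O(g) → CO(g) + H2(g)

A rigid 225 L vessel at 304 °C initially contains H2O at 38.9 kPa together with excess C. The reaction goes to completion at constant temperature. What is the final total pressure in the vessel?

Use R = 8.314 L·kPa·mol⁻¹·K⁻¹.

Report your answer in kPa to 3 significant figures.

At constant T and V, P ∝ n(gas): 1 mol gas → 2 mol gas.
P_final = (2/1) × 38.9 = 77.80 kPa

77.8 kPa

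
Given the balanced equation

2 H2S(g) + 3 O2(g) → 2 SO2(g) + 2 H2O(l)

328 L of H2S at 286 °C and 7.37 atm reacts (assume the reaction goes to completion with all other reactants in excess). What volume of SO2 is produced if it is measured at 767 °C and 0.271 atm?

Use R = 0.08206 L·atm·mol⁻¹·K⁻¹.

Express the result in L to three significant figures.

n(H2S) = PV/RT = (7.37 × 328) / (0.08206 × 559.15) = 52.68 mol
n(SO2) = (2/2) × 52.68 = 52.68 mol
V = nRT/P = 52.68 × 0.08206 × 1040.15 / 0.271 = 16590 L

16600 L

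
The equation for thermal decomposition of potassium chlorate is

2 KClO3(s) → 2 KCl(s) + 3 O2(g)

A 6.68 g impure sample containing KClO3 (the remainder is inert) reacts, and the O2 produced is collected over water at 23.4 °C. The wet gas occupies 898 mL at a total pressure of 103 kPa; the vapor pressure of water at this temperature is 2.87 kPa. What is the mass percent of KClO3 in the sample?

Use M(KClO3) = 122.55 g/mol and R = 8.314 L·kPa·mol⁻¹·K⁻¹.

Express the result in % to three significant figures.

44.6 %

P(O2) = 103 − 2.87 = 100.1 kPa
n(O2) = PV/RT = (100.1 × 0.8980) / (8.314 × 296.55) = 0.03646 mol
n(KClO3) = (2/3) × 0.03646 = 0.02431 mol
m(KClO3) = 0.02431 × 122.55 = 2.979 g
%KClO3 = 2.979 / 6.68 × 100 = 44.60%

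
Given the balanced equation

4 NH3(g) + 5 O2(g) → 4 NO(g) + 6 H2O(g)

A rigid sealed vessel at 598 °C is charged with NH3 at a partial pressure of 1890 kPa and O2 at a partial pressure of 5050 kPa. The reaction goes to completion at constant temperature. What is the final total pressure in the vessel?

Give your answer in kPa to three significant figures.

With V and T fixed, P_i ∝ n_i, so the mole ratios apply directly to partial pressures at 598 °C.
P(O2) required for 1890 kPa of NH3 = (5/4) × 1890 = 2362 kPa; available 5050 kPa, so NH3 is limiting.
P(O2) remaining = 5050 − (5/4) × 1890 = 2688 kPa
P(gaseous products) = (4+6)/4 × 1890 = 4725 kPa
P_total at 598 °C = 2688 + 4725 = 7413 kPa

7410 kPa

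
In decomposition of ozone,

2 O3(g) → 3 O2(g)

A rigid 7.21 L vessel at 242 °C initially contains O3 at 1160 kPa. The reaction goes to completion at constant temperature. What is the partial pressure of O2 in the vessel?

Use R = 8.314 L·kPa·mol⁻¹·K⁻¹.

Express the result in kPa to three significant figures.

1740 kPa

n(O3)₀ = PV/RT = (1160 × 7.21) / (8.314 × 515.15) = 1.953 mol
n(O2) = (3/2) × 1.953 = 2.929 mol
P(O2) = nRT/V = 2.929 × 8.314 × 515.15 / 7.21 = 1740 kPa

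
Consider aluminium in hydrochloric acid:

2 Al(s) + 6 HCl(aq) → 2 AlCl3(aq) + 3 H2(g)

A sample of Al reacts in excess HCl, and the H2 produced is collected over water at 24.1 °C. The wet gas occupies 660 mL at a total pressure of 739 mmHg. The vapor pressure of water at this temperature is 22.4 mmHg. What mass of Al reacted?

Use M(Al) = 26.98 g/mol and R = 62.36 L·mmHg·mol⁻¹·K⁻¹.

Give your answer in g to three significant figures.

0.459 g

P(H2) = 739 − 22.4 = 716.6 mmHg
n(H2) = PV/RT = (716.6 × 0.6600) / (62.36 × 297.25) = 0.02551 mol
n(Al) = (2/3) × 0.02551 = 0.01701 mol
m(Al) = 0.01701 × 26.98 = 0.4589 g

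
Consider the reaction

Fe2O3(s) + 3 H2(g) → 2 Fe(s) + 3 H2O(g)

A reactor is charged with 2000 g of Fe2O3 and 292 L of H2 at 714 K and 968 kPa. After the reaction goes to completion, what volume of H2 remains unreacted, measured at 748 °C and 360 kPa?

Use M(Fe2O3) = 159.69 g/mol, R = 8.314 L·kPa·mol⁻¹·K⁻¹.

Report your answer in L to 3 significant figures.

n(Fe2O3) = 2000 / 159.69 = 12.52 mol
n(H2) = PV/RT = (968 × 292) / (8.314 × 714) = 47.62 mol
For 12.52 mol Fe2O3, stoichiometry requires (3/1) × 12.52 = 37.56 mol H2; 47.62 mol is available, so Fe2O3 is limiting.
n(H2) consumed = (3/1) × 12.52 = 37.56 mol; remaining = 47.62 − 37.56 = 10.06 mol
V(H2) = nRT/P = 10.06 × 8.314 × 1021.15 / 360 = 237.2 L

237 L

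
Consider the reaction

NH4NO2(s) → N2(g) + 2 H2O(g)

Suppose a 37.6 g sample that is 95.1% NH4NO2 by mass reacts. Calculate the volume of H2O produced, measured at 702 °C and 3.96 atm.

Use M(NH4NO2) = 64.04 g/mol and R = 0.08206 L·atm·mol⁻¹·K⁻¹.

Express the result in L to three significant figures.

22.6 L

mass of NH4NO2 = 37.6 × 95.1/100 = 35.76 g
n(NH4NO2) = 35.76 / 64.04 = 0.5584 mol
n(H2O) = (2/1) × 0.5584 = 1.117 mol
V = nRT/P = 1.117 × 0.08206 × 975.15 / 3.96 = 22.57 L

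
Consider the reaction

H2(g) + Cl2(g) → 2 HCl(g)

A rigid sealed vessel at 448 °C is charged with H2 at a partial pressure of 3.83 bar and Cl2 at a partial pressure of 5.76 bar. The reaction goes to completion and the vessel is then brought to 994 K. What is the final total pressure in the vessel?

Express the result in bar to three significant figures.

13.2 bar

With V and T fixed, P_i ∝ n_i, so the mole ratios apply directly to partial pressures at 448 °C.
P(Cl2) required for 3.83 bar of H2 = (1/1) × 3.83 = 3.830 bar; available 5.76 bar, so H2 is limiting.
P(Cl2) remaining = 5.76 − (1/1) × 3.83 = 1.930 bar
P(gaseous products) = (2)/1 × 3.83 = 7.660 bar
P_total at 448 °C = 1.930 + 7.660 = 9.590 bar
Scaling to 994 K: P = 9.590 × 994/721.15 = 13.22 bar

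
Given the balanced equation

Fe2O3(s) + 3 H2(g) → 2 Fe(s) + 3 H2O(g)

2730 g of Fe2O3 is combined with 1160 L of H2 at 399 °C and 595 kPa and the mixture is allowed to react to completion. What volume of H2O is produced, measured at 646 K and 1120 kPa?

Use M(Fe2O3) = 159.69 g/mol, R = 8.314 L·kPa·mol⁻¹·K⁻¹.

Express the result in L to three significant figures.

n(Fe2O3) = 2730 / 159.69 = 17.10 mol
n(H2) = PV/RT = (595 × 1160) / (8.314 × 672.15) = 123.5 mol
For 17.10 mol Fe2O3, stoichiometry requires (3/1) × 17.10 = 51.30 mol H2; 123.5 mol is available, so Fe2O3 is limiting.
n(H2O) = (3/1) × 17.10 = 51.30 mol
V(H2O) = nRT/P = 51.30 × 8.314 × 646 / 1120 = 246.0 L

246 L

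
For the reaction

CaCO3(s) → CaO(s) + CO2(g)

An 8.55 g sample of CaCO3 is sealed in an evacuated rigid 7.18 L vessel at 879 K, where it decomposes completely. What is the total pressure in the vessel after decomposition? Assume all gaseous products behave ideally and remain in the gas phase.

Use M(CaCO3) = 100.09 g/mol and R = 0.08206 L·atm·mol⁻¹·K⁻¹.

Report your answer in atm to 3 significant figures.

0.858 atm

n(CaCO3) = 8.55 / 100.09 = 0.08542 mol
n(gas produced) = (1/1) × 0.08542 = 0.08542 mol
P = nRT/V = 0.08542 × 0.08206 × 879 / 7.18 = 0.8581 atm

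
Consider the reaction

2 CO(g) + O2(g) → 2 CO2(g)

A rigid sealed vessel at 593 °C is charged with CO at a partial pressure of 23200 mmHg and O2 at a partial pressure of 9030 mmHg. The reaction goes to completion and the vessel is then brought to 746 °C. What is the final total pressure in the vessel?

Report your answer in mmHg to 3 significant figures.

At constant V, partial pressures at 593 °C are proportional to moles, so apply stoichiometry directly to pressures.
P(O2) required for 23200 mmHg of CO = (1/2) × 23200 = 11600 mmHg; available 9030 mmHg, so O2 is limiting.
P(CO) remaining = 23200 − (2/1) × 9030 = 5140 mmHg
P(gaseous products) = (2)/1 × 9030 = 18060 mmHg
P_total at 593 °C = 5140 + 18060 = 23200 mmHg
Scaling to 746 °C: P = 23200 × 1019.15/866.15 = 27300 mmHg

27300 mmHg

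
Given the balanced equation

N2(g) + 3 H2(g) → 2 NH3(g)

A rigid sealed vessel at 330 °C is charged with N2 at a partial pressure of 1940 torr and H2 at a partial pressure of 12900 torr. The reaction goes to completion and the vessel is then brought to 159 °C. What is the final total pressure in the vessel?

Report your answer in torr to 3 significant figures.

Because the vessel is rigid and T is held at 330 °C, work the stoichiometry in partial pressures (P_i = n_iRT/V).
P(H2) required for 1940 torr of N2 = (3/1) × 1940 = 5820 torr; available 12900 torr, so N2 is limiting.
P(H2) remaining = 12900 − (3/1) × 1940 = 7080 torr
P(gaseous products) = (2)/1 × 1940 = 3880 torr
P_total at 330 °C = 7080 + 3880 = 10960 torr
Scaling to 159 °C: P = 10960 × 432.15/603.15 = 7853 torr

7850 torr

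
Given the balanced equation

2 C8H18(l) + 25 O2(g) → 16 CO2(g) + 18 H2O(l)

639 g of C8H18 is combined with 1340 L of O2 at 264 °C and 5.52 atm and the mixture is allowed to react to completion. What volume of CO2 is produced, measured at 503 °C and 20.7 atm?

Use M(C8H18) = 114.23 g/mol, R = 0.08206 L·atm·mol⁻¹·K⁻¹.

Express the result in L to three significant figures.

138 L

n(C8H18) = 639 / 114.23 = 5.594 mol
n(O2) = PV/RT = (5.52 × 1340) / (0.08206 × 537.15) = 167.8 mol
For 5.594 mol C8H18, stoichiometry requires (25/2) × 5.594 = 69.92 mol O2; 167.8 mol is available, so C8H18 is limiting.
n(CO2) = (16/2) × 5.594 = 44.75 mol
V(CO2) = nRT/P = 44.75 × 0.08206 × 776.15 / 20.7 = 137.7 L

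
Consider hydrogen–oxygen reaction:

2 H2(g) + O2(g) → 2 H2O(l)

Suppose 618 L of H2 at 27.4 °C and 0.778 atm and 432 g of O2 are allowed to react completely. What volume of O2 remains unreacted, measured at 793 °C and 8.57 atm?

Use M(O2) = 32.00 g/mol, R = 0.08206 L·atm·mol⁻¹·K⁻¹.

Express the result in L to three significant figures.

38.3 L

n(H2) = PV/RT = (0.778 × 618) / (0.08206 × 300.55) = 19.49 mol
n(O2) = 432 / 32.00 = 13.50 mol
For 19.49 mol H2, stoichiometry requires (1/2) × 19.49 = 9.745 mol O2; 13.50 mol is available, so H2 is limiting.
n(O2) consumed = (1/2) × 19.49 = 9.745 mol; remaining = 13.50 − 9.745 = 3.755 mol
V(O2) = nRT/P = 3.755 × 0.08206 × 1066.15 / 8.57 = 38.33 L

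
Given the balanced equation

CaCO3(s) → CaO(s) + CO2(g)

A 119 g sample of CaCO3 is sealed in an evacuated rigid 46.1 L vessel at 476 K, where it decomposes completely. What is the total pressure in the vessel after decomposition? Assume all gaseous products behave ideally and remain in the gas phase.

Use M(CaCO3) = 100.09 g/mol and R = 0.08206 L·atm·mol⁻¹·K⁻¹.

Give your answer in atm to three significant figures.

1.01 atm

n(CaCO3) = 119 / 100.09 = 1.189 mol
n(gas produced) = (1/1) × 1.189 = 1.189 mol
P = nRT/V = 1.189 × 0.08206 × 476 / 46.1 = 1.007 atm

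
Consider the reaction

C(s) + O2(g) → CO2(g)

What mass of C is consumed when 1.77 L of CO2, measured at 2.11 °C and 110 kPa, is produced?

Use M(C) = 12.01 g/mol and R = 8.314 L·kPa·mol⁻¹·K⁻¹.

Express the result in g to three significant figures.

1.02 g

n(CO2) = PV/RT = (110 × 1.77) / (8.314 × 275.26) = 0.08508 mol
n(C) = (1/1) × 0.08508 = 0.08508 mol
m(C) = 0.08508 × 12.01 = 1.022 g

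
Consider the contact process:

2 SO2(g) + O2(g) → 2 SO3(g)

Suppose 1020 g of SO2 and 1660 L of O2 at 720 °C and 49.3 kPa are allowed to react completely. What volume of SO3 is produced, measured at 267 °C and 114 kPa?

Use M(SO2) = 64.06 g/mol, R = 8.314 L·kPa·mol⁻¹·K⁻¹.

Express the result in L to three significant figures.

627 L

n(SO2) = 1020 / 64.06 = 15.92 mol
n(O2) = PV/RT = (49.3 × 1660) / (8.314 × 993.15) = 9.911 mol
For 15.92 mol SO2, stoichiometry requires (1/2) × 15.92 = 7.960 mol O2; 9.911 mol is available, so SO2 is limiting.
n(SO3) = (2/2) × 15.92 = 15.92 mol
V(SO3) = nRT/P = 15.92 × 8.314 × 540.15 / 114 = 627.1 L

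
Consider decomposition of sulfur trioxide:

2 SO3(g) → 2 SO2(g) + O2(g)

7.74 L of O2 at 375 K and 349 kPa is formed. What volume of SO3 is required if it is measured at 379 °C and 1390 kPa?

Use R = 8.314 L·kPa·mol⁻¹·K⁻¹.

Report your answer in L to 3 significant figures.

n(O2) = PV/RT = (349 × 7.74) / (8.314 × 375) = 0.8664 mol
n(SO3) = (2/1) × 0.8664 = 1.733 mol
V = nRT/P = 1.733 × 8.314 × 652.15 / 1390 = 6.760 L

6.76 L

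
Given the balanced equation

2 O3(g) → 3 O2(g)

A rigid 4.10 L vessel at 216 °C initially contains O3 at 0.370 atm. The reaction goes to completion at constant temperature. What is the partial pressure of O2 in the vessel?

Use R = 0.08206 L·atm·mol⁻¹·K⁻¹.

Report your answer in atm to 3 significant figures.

0.555 atm

n(O3)₀ = PV/RT = (0.370 × 4.10) / (0.08206 × 489.15) = 0.03779 mol
n(O2) = (3/2) × 0.03779 = 0.05668 mol
P(O2) = nRT/V = 0.05668 × 0.08206 × 489.15 / 4.10 = 0.5549 atm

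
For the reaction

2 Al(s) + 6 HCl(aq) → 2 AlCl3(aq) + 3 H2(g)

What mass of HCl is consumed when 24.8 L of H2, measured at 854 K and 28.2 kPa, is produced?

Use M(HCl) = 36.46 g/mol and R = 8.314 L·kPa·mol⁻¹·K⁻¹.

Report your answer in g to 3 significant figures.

7.18 g

n(H2) = PV/RT = (28.2 × 24.8) / (8.314 × 854) = 0.09850 mol
n(HCl) = (6/3) × 0.09850 = 0.1970 mol
m(HCl) = 0.1970 × 36.46 = 7.183 g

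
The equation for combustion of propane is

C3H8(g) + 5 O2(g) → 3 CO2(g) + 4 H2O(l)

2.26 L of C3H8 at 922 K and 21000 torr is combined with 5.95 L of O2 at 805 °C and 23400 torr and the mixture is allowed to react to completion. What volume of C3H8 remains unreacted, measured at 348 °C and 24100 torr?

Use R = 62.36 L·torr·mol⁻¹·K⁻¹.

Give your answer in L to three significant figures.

n(C3H8) = PV/RT = (21000 × 2.26) / (62.36 × 922) = 0.8254 mol
n(O2) = PV/RT = (23400 × 5.95) / (62.36 × 1078.15) = 2.071 mol
For 0.8254 mol C3H8, stoichiometry requires (5/1) × 0.8254 = 4.127 mol O2; 2.071 mol is available, so O2 is limiting.
n(C3H8) consumed = (1/5) × 2.071 = 0.4142 mol; remaining = 0.8254 − 0.4142 = 0.4112 mol
V(C3H8) = nRT/P = 0.4112 × 62.36 × 621.15 / 24100 = 0.6609 L

0.661 L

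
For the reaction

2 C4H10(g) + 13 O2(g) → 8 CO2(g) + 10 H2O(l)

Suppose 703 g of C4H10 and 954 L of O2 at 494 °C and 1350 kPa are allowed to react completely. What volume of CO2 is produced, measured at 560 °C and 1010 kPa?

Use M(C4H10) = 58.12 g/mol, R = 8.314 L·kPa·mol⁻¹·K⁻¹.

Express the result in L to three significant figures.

n(C4H10) = 703 / 58.12 = 12.10 mol
n(O2) = PV/RT = (1350 × 954) / (8.314 × 767.15) = 201.9 mol
For 12.10 mol C4H10, stoichiometry requires (13/2) × 12.10 = 78.65 mol O2; 201.9 mol is available, so C4H10 is limiting.
n(CO2) = (8/2) × 12.10 = 48.40 mol
V(CO2) = nRT/P = 48.40 × 8.314 × 833.15 / 1010 = 331.9 L

332 L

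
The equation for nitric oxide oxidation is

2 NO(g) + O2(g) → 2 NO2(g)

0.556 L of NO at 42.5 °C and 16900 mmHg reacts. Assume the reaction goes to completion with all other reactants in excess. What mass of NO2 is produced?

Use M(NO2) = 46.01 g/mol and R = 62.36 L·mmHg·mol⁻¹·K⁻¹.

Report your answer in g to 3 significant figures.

n(NO) = PV/RT = (16900 × 0.556) / (62.36 × 315.65) = 0.4774 mol
n(NO2) = (2/2) × 0.4774 = 0.4774 mol
m(NO2) = 0.4774 × 46.01 = 21.97 g

22.0 g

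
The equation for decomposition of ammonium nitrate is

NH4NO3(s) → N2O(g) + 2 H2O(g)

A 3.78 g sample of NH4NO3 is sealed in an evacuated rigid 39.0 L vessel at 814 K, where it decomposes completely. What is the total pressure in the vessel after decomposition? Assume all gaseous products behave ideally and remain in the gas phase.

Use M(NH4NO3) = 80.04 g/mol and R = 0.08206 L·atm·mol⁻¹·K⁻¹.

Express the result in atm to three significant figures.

n(NH4NO3) = 3.78 / 80.04 = 0.04723 mol
n(gas produced) = (3/1) × 0.04723 = 0.1417 mol
P = nRT/V = 0.1417 × 0.08206 × 814 / 39.0 = 0.2427 atm

0.243 atm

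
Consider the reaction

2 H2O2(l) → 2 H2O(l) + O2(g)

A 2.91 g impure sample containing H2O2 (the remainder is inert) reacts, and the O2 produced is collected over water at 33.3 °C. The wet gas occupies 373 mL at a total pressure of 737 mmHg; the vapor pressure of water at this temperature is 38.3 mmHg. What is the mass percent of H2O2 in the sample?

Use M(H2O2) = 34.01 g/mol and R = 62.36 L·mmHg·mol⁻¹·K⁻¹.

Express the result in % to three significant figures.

P(O2) = 737 − 38.3 = 698.7 mmHg
n(O2) = PV/RT = (698.7 × 0.3730) / (62.36 × 306.45) = 0.01364 mol
n(H2O2) = (2/1) × 0.01364 = 0.02728 mol
m(H2O2) = 0.02728 × 34.01 = 0.9278 g
%H2O2 = 0.9278 / 2.91 × 100 = 31.88%

31.9 %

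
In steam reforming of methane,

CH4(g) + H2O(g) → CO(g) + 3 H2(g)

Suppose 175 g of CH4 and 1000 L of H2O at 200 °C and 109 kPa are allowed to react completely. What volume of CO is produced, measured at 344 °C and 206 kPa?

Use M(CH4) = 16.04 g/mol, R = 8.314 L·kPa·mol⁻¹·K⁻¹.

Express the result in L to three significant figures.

272 L

n(CH4) = 175 / 16.04 = 10.91 mol
n(H2O) = PV/RT = (109 × 1000) / (8.314 × 473.15) = 27.71 mol
For 10.91 mol CH4, stoichiometry requires (1/1) × 10.91 = 10.91 mol H2O; 27.71 mol is available, so CH4 is limiting.
n(CO) = (1/1) × 10.91 = 10.91 mol
V(CO) = nRT/P = 10.91 × 8.314 × 617.15 / 206 = 271.7 L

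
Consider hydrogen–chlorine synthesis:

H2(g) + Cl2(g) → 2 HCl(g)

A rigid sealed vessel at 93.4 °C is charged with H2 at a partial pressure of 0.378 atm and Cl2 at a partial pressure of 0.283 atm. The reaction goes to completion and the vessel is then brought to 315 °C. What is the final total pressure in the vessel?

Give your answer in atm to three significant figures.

Because the vessel is rigid and T is held at 93.4 °C, work the stoichiometry in partial pressures (P_i = n_iRT/V).
P(Cl2) required for 0.378 atm of H2 = (1/1) × 0.378 = 0.3780 atm; available 0.283 atm, so Cl2 is limiting.
P(H2) remaining = 0.378 − (1/1) × 0.283 = 0.09500 atm
P(gaseous products) = (2)/1 × 0.283 = 0.5660 atm
P_total at 93.4 °C = 0.09500 + 0.5660 = 0.6610 atm
Scaling to 315 °C: P = 0.6610 × 588.15/366.55 = 1.061 atm

1.06 atm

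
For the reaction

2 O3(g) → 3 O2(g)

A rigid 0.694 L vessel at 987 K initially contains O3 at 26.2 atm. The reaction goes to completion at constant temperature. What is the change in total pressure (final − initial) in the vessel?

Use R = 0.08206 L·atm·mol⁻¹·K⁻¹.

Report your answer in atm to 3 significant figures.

13.1 atm

Rigid vessel, constant T ⇒ P scales with total gas moles (2 → 3).
P_final = (3/2) × 26.2 = 39.30 atm; ΔP = 39.30 − 26.2 = 13.10 atm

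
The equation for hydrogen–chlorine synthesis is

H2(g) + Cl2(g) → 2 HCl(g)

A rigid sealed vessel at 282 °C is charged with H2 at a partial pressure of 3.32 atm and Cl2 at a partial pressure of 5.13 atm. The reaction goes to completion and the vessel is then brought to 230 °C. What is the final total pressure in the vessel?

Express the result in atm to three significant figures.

7.66 atm

With V and T fixed, P_i ∝ n_i, so the mole ratios apply directly to partial pressures at 282 °C.
P(Cl2) required for 3.32 atm of H2 = (1/1) × 3.32 = 3.320 atm; available 5.13 atm, so H2 is limiting.
P(Cl2) remaining = 5.13 − (1/1) × 3.32 = 1.810 atm
P(gaseous products) = (2)/1 × 3.32 = 6.640 atm
P_total at 282 °C = 1.810 + 6.640 = 8.450 atm
Scaling to 230 °C: P = 8.450 × 503.15/555.15 = 7.659 atm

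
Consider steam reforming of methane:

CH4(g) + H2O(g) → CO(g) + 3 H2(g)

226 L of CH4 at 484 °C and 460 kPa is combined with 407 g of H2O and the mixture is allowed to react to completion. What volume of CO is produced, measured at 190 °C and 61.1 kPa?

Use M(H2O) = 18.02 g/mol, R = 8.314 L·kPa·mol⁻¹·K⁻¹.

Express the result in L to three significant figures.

1040 L

n(CH4) = PV/RT = (460 × 226) / (8.314 × 757.15) = 16.51 mol
n(H2O) = 407 / 18.02 = 22.59 mol
For 16.51 mol CH4, stoichiometry requires (1/1) × 16.51 = 16.51 mol H2O; 22.59 mol is available, so CH4 is limiting.
n(CO) = (1/1) × 16.51 = 16.51 mol
V(CO) = nRT/P = 16.51 × 8.314 × 463.15 / 61.1 = 1040 L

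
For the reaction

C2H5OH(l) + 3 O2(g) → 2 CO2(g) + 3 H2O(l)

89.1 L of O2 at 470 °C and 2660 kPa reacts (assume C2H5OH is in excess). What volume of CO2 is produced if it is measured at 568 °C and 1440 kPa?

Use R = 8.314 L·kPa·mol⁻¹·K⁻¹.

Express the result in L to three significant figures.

124 L

n(O2) = PV/RT = (2660 × 89.1) / (8.314 × 743.15) = 38.36 mol
n(CO2) = (2/3) × 38.36 = 25.57 mol
V = nRT/P = 25.57 × 8.314 × 841.15 / 1440 = 124.2 L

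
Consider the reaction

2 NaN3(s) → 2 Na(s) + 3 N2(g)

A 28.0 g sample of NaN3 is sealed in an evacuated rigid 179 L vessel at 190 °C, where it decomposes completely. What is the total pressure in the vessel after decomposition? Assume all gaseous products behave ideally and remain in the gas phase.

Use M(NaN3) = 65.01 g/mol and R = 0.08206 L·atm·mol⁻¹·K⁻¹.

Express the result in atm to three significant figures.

n(NaN3) = 28.0 / 65.01 = 0.4307 mol
n(gas produced) = (3/2) × 0.4307 = 0.6461 mol
P = nRT/V = 0.6461 × 0.08206 × 463.15 / 179 = 0.1372 atm

0.137 atm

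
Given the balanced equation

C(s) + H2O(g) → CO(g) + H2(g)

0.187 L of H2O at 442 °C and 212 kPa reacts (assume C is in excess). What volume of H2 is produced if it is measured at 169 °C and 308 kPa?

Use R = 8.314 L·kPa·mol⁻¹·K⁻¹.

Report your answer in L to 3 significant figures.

n(H2O) = PV/RT = (212 × 0.187) / (8.314 × 715.15) = 0.006668 mol
n(H2) = (1/1) × 0.006668 = 0.006668 mol
V = nRT/P = 0.006668 × 8.314 × 442.15 / 308 = 0.07958 L

0.0796 L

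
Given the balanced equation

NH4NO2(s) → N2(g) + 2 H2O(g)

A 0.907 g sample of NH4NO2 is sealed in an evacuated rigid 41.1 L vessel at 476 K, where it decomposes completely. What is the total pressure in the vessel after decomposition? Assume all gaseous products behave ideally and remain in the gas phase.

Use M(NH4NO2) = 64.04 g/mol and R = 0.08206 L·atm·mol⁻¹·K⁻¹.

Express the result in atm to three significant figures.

0.0404 atm

n(NH4NO2) = 0.907 / 64.04 = 0.01416 mol
n(gas produced) = (3/1) × 0.01416 = 0.04248 mol
P = nRT/V = 0.04248 × 0.08206 × 476 / 41.1 = 0.04037 atm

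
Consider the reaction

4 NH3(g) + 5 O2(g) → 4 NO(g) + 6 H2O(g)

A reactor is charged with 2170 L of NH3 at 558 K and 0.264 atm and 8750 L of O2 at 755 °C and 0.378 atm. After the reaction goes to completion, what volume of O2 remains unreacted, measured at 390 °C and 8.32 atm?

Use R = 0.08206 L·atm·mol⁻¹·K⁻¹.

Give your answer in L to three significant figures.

n(NH3) = PV/RT = (0.264 × 2170) / (0.08206 × 558) = 12.51 mol
n(O2) = PV/RT = (0.378 × 8750) / (0.08206 × 1028.15) = 39.20 mol
For 12.51 mol NH3, stoichiometry requires (5/4) × 12.51 = 15.64 mol O2; 39.20 mol is available, so NH3 is limiting.
n(O2) consumed = (5/4) × 12.51 = 15.64 mol; remaining = 39.20 − 15.64 = 23.56 mol
V(O2) = nRT/P = 23.56 × 0.08206 × 663.15 / 8.32 = 154.1 L

154 L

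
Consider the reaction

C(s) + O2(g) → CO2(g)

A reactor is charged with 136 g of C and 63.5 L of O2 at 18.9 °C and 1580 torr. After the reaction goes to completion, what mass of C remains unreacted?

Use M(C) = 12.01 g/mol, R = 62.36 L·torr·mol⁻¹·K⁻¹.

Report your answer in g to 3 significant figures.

n(C) = 136 / 12.01 = 11.32 mol
n(O2) = PV/RT = (1580 × 63.5) / (62.36 × 292.05) = 5.509 mol
For 11.32 mol C, stoichiometry requires (1/1) × 11.32 = 11.32 mol O2; 5.509 mol is available, so O2 is limiting.
n(C) consumed = (1/1) × 5.509 = 5.509 mol; remaining = 11.32 − 5.509 = 5.811 mol
m(C) = 5.811 × 12.01 = 69.79 g

69.8 g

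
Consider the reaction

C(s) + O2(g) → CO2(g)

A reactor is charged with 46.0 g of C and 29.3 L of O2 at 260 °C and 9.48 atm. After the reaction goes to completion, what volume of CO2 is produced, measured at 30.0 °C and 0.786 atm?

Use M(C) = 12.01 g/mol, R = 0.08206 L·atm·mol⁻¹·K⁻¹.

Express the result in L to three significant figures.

121 L

n(C) = 46.0 / 12.01 = 3.830 mol
n(O2) = PV/RT = (9.48 × 29.3) / (0.08206 × 533.15) = 6.349 mol
For 3.830 mol C, stoichiometry requires (1/1) × 3.830 = 3.830 mol O2; 6.349 mol is available, so C is limiting.
n(CO2) = (1/1) × 3.830 = 3.830 mol
V(CO2) = nRT/P = 3.830 × 0.08206 × 303.15 / 0.786 = 121.2 L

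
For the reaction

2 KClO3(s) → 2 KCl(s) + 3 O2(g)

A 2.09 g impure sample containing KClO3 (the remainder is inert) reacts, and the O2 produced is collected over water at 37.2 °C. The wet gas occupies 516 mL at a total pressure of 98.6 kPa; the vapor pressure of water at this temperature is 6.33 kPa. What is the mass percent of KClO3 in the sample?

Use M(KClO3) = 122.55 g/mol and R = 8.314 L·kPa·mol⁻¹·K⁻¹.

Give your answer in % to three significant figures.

72.1 %

P(O2) = 98.6 − 6.33 = 92.27 kPa
n(O2) = PV/RT = (92.27 × 0.5160) / (8.314 × 310.35) = 0.01845 mol
n(KClO3) = (2/3) × 0.01845 = 0.01230 mol
m(KClO3) = 0.01230 × 122.55 = 1.507 g
%KClO3 = 1.507 / 2.09 × 100 = 72.11%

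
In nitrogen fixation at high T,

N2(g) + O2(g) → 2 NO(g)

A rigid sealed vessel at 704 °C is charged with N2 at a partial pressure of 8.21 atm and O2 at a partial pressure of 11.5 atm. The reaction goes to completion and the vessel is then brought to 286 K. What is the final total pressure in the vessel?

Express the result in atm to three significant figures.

5.77 atm

Because the vessel is rigid and T is held at 704 °C, work the stoichiometry in partial pressures (P_i = n_iRT/V).
P(O2) required for 8.21 atm of N2 = (1/1) × 8.21 = 8.210 atm; available 11.5 atm, so N2 is limiting.
P(O2) remaining = 11.5 − (1/1) × 8.21 = 3.290 atm
P(gaseous products) = (2)/1 × 8.21 = 16.42 atm
P_total at 704 °C = 3.290 + 16.42 = 19.71 atm
Scaling to 286 K: P = 19.71 × 286/977.15 = 5.769 atm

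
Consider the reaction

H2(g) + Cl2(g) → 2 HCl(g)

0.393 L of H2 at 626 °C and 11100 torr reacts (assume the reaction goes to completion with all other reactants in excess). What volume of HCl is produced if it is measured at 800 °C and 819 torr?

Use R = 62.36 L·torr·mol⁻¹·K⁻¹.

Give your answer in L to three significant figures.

n(H2) = PV/RT = (11100 × 0.393) / (62.36 × 899.15) = 0.07780 mol
n(HCl) = (2/1) × 0.07780 = 0.1556 mol
V = nRT/P = 0.1556 × 62.36 × 1073.15 / 819 = 12.71 L

12.7 L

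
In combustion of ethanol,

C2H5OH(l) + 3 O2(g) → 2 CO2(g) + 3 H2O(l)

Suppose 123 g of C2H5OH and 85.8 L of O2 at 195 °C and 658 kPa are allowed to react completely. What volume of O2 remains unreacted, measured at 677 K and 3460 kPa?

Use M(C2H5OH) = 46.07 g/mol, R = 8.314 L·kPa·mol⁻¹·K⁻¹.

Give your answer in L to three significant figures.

n(C2H5OH) = 123 / 46.07 = 2.670 mol
n(O2) = PV/RT = (658 × 85.8) / (8.314 × 468.15) = 14.51 mol
For 2.670 mol C2H5OH, stoichiometry requires (3/1) × 2.670 = 8.010 mol O2; 14.51 mol is available, so C2H5OH is limiting.
n(O2) consumed = (3/1) × 2.670 = 8.010 mol; remaining = 14.51 − 8.010 = 6.500 mol
V(O2) = nRT/P = 6.500 × 8.314 × 677 / 3460 = 10.57 L

10.6 L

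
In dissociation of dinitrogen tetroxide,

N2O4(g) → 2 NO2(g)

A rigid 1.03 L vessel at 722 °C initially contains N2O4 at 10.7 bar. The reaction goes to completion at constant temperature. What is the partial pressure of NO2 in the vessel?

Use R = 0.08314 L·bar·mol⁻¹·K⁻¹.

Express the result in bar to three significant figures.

21.4 bar

n(N2O4)₀ = PV/RT = (10.7 × 1.03) / (0.08314 × 995.15) = 0.1332 mol
n(NO2) = (2/1) × 0.1332 = 0.2664 mol
P(NO2) = nRT/V = 0.2664 × 0.08314 × 995.15 / 1.03 = 21.40 bar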